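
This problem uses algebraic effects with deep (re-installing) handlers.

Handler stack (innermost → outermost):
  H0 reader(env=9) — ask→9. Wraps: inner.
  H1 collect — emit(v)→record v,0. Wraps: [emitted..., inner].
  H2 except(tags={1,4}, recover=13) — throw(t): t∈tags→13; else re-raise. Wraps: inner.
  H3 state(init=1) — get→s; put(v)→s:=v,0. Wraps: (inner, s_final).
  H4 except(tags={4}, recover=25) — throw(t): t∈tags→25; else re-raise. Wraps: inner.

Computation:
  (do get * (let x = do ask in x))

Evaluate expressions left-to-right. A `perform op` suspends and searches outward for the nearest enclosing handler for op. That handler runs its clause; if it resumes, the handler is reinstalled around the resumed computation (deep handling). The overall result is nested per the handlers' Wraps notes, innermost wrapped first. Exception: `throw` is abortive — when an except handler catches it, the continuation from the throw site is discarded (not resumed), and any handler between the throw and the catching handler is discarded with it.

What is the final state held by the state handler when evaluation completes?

Evaluation trace:
get @ H3 ⇒ 1
ask @ H0 ⇒ 9
H0 returns 9
H1 returns [9]
H2 returns [9]
H3 returns ([9], 1)
H4 returns ([9], 1)
= ([9], 1)

Answer: 1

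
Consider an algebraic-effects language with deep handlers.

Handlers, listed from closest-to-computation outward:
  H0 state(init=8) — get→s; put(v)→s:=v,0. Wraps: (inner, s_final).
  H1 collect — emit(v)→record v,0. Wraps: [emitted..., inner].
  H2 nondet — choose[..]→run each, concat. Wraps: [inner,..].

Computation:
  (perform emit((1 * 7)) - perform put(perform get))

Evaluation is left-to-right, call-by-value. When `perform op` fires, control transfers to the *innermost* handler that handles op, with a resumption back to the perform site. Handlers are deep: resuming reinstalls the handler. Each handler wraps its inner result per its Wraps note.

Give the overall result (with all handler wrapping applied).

Working:
emit(7) @ H1 ⇒ out+=7
get @ H0 ⇒ 8
put(8) @ H0 ⇒ s:=8
H0 returns (0, 8)
H1 returns [7, (0, 8)]
H2 returns [[7, (0, 8)]]
= [[7, (0, 8)]]

Answer: [[7, (0, 8)]]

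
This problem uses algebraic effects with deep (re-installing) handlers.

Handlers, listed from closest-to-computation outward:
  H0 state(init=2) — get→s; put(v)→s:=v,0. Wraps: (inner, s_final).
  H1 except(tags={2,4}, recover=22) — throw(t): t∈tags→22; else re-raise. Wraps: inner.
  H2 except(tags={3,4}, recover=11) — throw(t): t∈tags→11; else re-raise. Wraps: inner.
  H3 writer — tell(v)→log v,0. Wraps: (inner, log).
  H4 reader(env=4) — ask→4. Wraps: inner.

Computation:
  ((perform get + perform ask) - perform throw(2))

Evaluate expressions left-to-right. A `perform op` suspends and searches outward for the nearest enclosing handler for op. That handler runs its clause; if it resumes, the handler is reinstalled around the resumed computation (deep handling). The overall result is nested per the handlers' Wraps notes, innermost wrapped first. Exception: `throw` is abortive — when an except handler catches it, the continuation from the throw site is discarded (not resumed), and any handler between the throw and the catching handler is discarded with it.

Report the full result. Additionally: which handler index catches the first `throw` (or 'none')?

Answer: (22, ()) ; first throw caught by: H1

Working:
get @ H0 ⇒ 2
ask @ H4 ⇒ 4
throw(2) @ H1 caught ⇒ 22
H2 returns 22
H3 returns (22, ())
H4 returns (22, ())
= (22, ())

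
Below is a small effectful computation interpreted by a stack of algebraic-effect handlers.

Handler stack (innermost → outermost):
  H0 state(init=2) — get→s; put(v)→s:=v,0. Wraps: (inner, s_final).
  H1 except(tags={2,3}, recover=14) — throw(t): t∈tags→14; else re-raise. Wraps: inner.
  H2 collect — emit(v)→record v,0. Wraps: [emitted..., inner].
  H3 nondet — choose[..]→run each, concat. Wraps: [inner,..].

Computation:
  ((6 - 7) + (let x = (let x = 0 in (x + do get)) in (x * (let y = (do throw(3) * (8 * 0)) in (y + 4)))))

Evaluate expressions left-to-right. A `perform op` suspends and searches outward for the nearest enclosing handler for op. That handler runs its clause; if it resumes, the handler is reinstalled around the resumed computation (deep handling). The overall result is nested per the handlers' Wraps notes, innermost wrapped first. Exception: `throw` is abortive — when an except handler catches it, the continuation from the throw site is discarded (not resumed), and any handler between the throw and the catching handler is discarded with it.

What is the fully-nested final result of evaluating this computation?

Answer: [[14]]

Step-by-step:
get @ H0 ⇒ 2
throw(3) @ H1 caught ⇒ 14
H2 returns [14]
H3 returns [[14]]
= [[14]]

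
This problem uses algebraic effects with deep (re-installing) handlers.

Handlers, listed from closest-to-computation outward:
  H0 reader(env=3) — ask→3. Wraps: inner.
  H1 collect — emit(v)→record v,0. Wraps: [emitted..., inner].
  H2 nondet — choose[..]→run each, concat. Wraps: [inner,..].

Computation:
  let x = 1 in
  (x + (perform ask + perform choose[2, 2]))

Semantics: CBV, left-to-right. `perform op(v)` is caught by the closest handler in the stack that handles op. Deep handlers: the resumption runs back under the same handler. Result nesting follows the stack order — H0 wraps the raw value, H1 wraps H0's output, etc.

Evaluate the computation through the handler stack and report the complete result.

Answer: [[6], [6]]

Evaluation trace:
ask @ H0 ⇒ 3
choose[2, 2] @ H2
  branch[0] choose=2:
    H0 returns 6
    H1 returns [6]
    H2 returns [[6]]
  branch[1] choose=2:
    H0 returns 6
    H1 returns [6]
    H2 returns [[6]]
= [[6], [6]]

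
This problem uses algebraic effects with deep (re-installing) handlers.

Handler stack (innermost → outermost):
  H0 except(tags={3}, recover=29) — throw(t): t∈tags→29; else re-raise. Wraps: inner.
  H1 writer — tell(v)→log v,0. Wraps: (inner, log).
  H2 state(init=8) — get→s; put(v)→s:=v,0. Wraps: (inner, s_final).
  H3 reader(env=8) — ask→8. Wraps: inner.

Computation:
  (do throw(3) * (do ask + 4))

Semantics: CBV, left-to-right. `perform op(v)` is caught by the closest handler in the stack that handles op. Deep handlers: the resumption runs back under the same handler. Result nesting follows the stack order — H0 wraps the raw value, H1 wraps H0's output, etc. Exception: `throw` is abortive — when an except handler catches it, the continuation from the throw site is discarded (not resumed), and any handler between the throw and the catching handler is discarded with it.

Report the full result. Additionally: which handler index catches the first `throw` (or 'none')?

Evaluation trace:
throw(3) @ H0 caught ⇒ 29
H1 returns (29, ())
H2 returns ((29, ()), 8)
H3 returns ((29, ()), 8)
= ((29, ()), 8)

Answer: ((29, ()), 8) ; first throw caught by: H0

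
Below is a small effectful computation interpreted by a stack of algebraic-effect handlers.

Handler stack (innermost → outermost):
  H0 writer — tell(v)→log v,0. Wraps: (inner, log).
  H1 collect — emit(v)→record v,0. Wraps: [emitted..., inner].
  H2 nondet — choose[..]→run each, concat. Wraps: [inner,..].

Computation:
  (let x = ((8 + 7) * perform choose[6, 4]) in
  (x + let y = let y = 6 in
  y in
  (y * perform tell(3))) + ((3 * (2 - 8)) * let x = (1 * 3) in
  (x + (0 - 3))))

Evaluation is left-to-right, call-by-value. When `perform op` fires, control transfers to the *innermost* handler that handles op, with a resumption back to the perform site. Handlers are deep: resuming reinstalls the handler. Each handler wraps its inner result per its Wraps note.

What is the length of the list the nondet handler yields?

Answer: 2

Step-by-step:
choose[6, 4] @ H2
  branch[0] choose=6:
    tell(3) @ H0 ⇒ log+=3
    H0 returns (90, (3))
    H1 returns [(90, (3))]
    H2 returns [[(90, (3))]]
  branch[1] choose=4:
    tell(3) @ H0 ⇒ log+=3
    H0 returns (60, (3))
    H1 returns [(60, (3))]
    H2 returns [[(60, (3))]]
= [[(90, (3))], [(60, (3))]]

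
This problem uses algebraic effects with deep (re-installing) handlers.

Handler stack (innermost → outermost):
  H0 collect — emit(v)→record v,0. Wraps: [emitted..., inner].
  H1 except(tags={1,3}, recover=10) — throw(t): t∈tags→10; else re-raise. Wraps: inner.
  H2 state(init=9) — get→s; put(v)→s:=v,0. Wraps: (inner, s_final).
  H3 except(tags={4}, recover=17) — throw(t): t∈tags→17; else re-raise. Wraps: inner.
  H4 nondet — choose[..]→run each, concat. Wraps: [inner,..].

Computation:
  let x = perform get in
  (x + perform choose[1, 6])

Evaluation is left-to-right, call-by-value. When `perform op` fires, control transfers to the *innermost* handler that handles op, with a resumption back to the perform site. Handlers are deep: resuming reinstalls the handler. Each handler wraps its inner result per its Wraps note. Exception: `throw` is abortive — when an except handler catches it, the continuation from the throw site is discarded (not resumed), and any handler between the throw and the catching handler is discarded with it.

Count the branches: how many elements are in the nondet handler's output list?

Evaluation trace:
get @ H2 ⇒ 9
choose[1, 6] @ H4
  branch[0] choose=1:
    H0 returns [10]
    H1 returns [10]
    H2 returns ([10], 9)
    H3 returns ([10], 9)
    H4 returns [([10], 9)]
  branch[1] choose=6:
    H0 returns [15]
    H1 returns [15]
    H2 returns ([15], 9)
    H3 returns ([15], 9)
    H4 returns [([15], 9)]
= [([10], 9), ([15], 9)]

Answer: 2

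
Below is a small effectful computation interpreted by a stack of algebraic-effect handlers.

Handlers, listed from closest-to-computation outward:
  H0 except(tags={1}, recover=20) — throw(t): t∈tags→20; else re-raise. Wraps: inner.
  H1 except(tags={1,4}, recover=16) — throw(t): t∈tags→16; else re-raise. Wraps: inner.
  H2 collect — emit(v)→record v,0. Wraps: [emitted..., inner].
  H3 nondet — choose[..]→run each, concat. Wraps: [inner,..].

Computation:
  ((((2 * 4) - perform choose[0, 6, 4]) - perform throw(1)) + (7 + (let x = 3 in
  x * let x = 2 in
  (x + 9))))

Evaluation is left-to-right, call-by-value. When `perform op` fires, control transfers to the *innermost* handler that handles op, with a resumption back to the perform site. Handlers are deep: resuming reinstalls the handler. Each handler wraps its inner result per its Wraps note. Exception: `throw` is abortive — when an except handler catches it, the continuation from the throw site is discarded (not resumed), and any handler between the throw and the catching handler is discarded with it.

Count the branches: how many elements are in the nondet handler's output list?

Answer: 3

Working:
choose[0, 6, 4] @ H3
  branch[0] choose=0:
    throw(1) @ H0 caught ⇒ 20
    H1 returns 20
    H2 returns [20]
    H3 returns [[20]]
  branch[1] choose=6:
    throw(1) @ H0 caught ⇒ 20
    H1 returns 20
    H2 returns [20]
    H3 returns [[20]]
  branch[2] choose=4:
    throw(1) @ H0 caught ⇒ 20
    H1 returns 20
    H2 returns [20]
    H3 returns [[20]]
= [[20], [20], [20]]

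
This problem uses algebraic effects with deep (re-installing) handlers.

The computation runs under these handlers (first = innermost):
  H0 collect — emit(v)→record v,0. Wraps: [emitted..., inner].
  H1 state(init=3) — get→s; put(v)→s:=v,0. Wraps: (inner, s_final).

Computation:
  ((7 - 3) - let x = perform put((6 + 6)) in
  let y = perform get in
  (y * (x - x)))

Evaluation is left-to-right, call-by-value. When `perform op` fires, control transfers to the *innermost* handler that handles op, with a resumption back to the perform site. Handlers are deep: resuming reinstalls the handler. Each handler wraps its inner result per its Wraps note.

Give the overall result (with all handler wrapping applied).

Answer: ([4], 12)

Working:
put(12) @ H1 ⇒ s:=12
get @ H1 ⇒ 12
H0 returns [4]
H1 returns ([4], 12)
= ([4], 12)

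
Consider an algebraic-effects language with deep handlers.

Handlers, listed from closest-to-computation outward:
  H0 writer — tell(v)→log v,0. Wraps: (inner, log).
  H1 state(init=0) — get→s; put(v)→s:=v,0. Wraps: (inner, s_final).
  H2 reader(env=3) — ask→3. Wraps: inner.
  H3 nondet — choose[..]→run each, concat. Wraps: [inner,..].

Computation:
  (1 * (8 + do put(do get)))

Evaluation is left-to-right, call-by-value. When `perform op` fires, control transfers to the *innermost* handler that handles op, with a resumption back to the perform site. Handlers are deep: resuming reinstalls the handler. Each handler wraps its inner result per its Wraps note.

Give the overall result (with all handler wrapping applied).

Answer: [((8, ()), 0)]

Step-by-step:
get @ H1 ⇒ 0
put(0) @ H1 ⇒ s:=0
H0 returns (8, ())
H1 returns ((8, ()), 0)
H2 returns ((8, ()), 0)
H3 returns [((8, ()), 0)]
= [((8, ()), 0)]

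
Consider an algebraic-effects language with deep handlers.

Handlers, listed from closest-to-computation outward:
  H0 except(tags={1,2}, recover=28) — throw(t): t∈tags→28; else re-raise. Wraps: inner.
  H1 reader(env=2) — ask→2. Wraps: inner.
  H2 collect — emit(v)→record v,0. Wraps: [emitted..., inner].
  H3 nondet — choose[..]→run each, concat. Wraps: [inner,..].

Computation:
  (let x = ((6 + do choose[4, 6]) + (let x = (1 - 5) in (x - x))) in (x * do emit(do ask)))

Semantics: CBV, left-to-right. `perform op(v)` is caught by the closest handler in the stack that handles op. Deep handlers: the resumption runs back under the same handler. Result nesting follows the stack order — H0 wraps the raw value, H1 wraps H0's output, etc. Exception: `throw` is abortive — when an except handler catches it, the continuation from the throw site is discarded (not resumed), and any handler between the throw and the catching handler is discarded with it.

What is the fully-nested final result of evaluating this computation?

Evaluation trace:
choose[4, 6] @ H3
  branch[0] choose=4:
    ask @ H1 ⇒ 2
    emit(2) @ H2 ⇒ out+=2
    H0 returns 0
    H1 returns 0
    H2 returns [2, 0]
    H3 returns [[2, 0]]
  branch[1] choose=6:
    ask @ H1 ⇒ 2
    emit(2) @ H2 ⇒ out+=2
    H0 returns 0
    H1 returns 0
    H2 returns [2, 0]
    H3 returns [[2, 0]]
= [[2, 0], [2, 0]]

Answer: [[2, 0], [2, 0]]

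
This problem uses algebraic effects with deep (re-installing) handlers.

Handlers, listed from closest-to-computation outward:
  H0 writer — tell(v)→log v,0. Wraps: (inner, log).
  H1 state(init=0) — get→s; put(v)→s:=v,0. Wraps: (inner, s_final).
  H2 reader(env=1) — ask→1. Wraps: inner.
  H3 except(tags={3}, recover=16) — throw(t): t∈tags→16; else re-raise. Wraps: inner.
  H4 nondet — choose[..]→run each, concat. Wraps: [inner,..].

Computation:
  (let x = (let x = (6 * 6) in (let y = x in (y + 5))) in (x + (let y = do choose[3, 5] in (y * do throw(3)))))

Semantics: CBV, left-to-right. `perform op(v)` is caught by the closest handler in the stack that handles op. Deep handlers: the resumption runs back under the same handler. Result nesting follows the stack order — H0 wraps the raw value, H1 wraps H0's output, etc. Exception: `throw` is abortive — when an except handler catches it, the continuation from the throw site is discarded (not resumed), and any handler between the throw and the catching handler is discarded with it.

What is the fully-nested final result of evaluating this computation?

Step-by-step:
choose[3, 5] @ H4
  branch[0] choose=3:
    throw(3) @ H3 caught ⇒ 16
    H4 returns [16]
  branch[1] choose=5:
    throw(3) @ H3 caught ⇒ 16
    H4 returns [16]
= [16, 16]

Answer: [16, 16]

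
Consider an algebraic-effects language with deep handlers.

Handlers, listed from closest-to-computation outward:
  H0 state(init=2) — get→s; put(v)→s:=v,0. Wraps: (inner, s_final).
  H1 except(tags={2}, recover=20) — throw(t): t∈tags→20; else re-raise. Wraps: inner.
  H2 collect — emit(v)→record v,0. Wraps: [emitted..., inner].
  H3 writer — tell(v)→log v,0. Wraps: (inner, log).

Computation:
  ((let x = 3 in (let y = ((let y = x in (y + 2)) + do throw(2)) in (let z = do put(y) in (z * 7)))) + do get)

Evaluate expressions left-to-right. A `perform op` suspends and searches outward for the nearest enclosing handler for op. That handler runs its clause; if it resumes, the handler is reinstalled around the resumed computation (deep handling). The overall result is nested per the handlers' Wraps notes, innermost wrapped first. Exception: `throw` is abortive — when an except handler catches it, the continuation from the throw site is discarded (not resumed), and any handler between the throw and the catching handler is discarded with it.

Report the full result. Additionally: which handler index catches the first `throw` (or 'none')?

Answer: ([20], ()) ; first throw caught by: H1

Evaluation trace:
throw(2) @ H1 caught ⇒ 20
H2 returns [20]
H3 returns ([20], ())
= ([20], ())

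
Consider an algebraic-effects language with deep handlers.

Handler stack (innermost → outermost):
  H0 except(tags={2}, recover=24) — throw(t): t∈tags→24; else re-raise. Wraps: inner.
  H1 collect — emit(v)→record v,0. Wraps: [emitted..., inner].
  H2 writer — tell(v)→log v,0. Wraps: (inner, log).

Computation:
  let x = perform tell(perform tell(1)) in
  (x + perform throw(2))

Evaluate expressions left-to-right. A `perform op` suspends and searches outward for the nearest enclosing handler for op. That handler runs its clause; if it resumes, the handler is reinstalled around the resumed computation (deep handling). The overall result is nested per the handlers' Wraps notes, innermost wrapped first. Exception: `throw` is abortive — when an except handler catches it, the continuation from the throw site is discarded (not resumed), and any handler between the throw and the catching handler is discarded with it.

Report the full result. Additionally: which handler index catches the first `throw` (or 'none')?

Working:
tell(1) @ H2 ⇒ log+=1
tell(0) @ H2 ⇒ log+=0
throw(2) @ H0 caught ⇒ 24
H1 returns [24]
H2 returns ([24], (1, 0))
= ([24], (1, 0))

Answer: ([24], (1, 0)) ; first throw caught by: H0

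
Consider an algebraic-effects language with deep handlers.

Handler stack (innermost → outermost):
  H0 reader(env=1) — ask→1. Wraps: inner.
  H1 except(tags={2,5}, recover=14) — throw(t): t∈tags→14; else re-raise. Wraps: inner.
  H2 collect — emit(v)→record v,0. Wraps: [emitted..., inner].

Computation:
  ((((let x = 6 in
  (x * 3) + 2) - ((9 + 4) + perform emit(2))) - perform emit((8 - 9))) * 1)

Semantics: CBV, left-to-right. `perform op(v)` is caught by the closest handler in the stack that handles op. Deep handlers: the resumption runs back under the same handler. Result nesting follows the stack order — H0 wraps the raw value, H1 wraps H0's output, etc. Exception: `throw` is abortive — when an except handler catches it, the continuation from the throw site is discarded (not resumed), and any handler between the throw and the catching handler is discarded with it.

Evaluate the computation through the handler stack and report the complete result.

Answer: [2, -1, 7]

Step-by-step:
emit(2) @ H2 ⇒ out+=2
emit(-1) @ H2 ⇒ out+=-1
H0 returns 7
H1 returns 7
H2 returns [2, -1, 7]
= [2, -1, 7]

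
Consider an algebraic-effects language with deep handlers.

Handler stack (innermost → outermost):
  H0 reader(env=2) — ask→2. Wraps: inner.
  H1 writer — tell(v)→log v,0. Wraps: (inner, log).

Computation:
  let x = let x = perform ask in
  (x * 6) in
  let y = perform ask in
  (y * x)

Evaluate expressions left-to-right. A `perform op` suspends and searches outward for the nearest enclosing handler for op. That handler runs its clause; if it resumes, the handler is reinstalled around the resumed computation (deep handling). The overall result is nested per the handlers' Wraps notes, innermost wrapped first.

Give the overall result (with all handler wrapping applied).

Answer: (24, ())

Evaluation trace:
ask @ H0 ⇒ 2
ask @ H0 ⇒ 2
H0 returns 24
H1 returns (24, ())
= (24, ())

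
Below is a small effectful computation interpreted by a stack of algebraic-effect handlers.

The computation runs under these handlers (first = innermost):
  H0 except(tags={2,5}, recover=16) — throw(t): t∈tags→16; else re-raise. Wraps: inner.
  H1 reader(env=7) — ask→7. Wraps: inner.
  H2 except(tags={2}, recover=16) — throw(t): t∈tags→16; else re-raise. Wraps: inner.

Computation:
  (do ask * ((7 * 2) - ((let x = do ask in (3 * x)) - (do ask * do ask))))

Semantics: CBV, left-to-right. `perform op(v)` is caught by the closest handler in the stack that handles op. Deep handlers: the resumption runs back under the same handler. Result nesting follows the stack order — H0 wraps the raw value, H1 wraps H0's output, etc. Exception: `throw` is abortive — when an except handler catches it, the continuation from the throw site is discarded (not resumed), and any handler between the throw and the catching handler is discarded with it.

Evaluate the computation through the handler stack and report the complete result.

Working:
ask @ H1 ⇒ 7
ask @ H1 ⇒ 7
ask @ H1 ⇒ 7
ask @ H1 ⇒ 7
H0 returns 294
H1 returns 294
H2 returns 294
= 294

Answer: 294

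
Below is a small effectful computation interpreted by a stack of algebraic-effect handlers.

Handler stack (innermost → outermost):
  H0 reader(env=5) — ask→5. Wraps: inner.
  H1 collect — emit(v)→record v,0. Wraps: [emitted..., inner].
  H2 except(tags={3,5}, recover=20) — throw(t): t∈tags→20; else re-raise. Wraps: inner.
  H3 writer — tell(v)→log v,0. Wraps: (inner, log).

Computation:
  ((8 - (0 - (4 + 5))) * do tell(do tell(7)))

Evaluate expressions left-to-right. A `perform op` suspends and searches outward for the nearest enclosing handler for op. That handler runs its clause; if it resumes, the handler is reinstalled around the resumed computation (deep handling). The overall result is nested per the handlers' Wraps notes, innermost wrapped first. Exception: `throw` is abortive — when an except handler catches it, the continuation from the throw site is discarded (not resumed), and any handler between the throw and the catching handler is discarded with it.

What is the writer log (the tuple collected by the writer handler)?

Step-by-step:
tell(7) @ H3 ⇒ log+=7
tell(0) @ H3 ⇒ log+=0
H0 returns 0
H1 returns [0]
H2 returns [0]
H3 returns ([0], (7, 0))
= ([0], (7, 0))

Answer: (7, 0)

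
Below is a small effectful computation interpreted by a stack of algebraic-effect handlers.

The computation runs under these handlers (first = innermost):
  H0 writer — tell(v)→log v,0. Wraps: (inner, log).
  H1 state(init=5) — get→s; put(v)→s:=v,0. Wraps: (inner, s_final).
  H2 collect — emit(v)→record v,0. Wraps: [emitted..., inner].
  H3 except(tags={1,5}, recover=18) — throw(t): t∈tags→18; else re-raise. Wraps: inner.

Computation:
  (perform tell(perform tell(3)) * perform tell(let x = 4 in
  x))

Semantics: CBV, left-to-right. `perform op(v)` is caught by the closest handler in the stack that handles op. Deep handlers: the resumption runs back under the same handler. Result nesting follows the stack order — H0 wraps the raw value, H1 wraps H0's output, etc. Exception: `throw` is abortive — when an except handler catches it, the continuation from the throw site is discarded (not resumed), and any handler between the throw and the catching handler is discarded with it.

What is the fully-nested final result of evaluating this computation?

Evaluation trace:
tell(3) @ H0 ⇒ log+=3
tell(0) @ H0 ⇒ log+=0
tell(4) @ H0 ⇒ log+=4
H0 returns (0, (3, 0, 4))
H1 returns ((0, (3, 0, 4)), 5)
H2 returns [((0, (3, 0, 4)), 5)]
H3 returns [((0, (3, 0, 4)), 5)]
= [((0, (3, 0, 4)), 5)]

Answer: [((0, (3, 0, 4)), 5)]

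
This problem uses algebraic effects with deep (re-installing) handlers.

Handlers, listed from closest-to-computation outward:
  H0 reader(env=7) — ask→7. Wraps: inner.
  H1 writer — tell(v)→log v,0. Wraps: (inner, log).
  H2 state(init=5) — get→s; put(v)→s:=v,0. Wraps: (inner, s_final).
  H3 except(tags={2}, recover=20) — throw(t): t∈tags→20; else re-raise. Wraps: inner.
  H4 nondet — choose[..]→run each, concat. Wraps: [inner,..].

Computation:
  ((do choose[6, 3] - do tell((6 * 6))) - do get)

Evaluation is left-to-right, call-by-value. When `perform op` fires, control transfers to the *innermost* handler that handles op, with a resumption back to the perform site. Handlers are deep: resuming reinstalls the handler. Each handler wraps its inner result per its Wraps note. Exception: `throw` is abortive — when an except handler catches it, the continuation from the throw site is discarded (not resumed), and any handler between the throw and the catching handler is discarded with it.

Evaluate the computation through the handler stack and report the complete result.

Answer: [((1, (36)), 5), ((-2, (36)), 5)]

Working:
choose[6, 3] @ H4
  branch[0] choose=6:
    tell(36) @ H1 ⇒ log+=36
    get @ H2 ⇒ 5
    H0 returns 1
    H1 returns (1, (36))
    H2 returns ((1, (36)), 5)
    H3 returns ((1, (36)), 5)
    H4 returns [((1, (36)), 5)]
  branch[1] choose=3:
    tell(36) @ H1 ⇒ log+=36
    get @ H2 ⇒ 5
    H0 returns -2
    H1 returns (-2, (36))
    H2 returns ((-2, (36)), 5)
    H3 returns ((-2, (36)), 5)
    H4 returns [((-2, (36)), 5)]
= [((1, (36)), 5), ((-2, (36)), 5)]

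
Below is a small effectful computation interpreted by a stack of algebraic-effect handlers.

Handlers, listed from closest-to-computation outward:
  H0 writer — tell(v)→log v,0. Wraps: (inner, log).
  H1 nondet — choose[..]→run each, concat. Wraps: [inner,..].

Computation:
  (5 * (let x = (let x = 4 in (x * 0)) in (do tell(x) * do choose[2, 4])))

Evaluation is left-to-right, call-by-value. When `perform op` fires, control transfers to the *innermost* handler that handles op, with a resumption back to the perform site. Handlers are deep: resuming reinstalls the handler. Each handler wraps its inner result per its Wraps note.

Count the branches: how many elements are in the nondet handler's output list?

Answer: 2

Step-by-step:
tell(0) @ H0 ⇒ log+=0
choose[2, 4] @ H1
  branch[0] choose=2:
    H0 returns (0, (0))
    H1 returns [(0, (0))]
  branch[1] choose=4:
    H0 returns (0, (0))
    H1 returns [(0, (0))]
= [(0, (0)), (0, (0))]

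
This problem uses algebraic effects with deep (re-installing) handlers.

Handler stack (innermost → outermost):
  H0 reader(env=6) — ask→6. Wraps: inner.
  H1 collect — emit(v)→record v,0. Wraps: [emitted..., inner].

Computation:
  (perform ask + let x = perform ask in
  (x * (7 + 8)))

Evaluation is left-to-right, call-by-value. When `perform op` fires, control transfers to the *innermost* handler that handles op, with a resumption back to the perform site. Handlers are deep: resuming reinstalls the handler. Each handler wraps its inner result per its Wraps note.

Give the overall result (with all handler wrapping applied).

Answer: [96]

Working:
ask @ H0 ⇒ 6
ask @ H0 ⇒ 6
H0 returns 96
H1 returns [96]
= [96]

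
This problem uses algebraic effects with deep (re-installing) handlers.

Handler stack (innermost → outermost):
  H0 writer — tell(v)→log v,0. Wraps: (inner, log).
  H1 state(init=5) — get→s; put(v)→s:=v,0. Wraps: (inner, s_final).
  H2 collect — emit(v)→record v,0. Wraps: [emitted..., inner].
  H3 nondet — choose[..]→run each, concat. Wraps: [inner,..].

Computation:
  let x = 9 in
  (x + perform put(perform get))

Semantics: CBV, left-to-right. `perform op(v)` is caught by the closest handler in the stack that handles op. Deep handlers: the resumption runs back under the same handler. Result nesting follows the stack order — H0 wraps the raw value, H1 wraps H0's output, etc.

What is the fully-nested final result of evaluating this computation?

Step-by-step:
get @ H1 ⇒ 5
put(5) @ H1 ⇒ s:=5
H0 returns (9, ())
H1 returns ((9, ()), 5)
H2 returns [((9, ()), 5)]
H3 returns [[((9, ()), 5)]]
= [[((9, ()), 5)]]

Answer: [[((9, ()), 5)]]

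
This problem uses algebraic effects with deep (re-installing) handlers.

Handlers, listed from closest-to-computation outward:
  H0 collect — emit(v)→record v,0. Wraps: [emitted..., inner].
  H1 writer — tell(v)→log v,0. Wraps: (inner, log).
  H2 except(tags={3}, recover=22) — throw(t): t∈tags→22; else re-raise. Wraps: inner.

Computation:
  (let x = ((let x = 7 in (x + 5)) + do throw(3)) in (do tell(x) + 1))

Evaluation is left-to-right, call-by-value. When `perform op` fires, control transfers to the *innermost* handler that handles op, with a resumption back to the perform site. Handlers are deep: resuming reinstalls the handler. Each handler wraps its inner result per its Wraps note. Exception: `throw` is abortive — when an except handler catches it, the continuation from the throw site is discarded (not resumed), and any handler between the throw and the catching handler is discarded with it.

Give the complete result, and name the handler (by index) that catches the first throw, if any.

Working:
throw(3) @ H2 caught ⇒ 22
= 22

Answer: 22 ; first throw caught by: H2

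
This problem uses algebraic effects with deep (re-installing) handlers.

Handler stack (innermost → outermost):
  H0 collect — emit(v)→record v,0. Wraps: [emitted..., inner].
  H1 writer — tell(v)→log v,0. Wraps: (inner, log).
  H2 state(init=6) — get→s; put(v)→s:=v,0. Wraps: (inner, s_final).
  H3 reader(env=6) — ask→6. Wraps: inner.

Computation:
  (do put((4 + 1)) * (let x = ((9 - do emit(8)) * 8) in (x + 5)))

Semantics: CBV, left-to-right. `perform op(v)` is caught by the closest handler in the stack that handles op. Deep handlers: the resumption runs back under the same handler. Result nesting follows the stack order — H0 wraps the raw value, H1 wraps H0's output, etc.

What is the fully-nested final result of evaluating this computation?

Answer: (([8, 0], ()), 5)

Evaluation trace:
put(5) @ H2 ⇒ s:=5
emit(8) @ H0 ⇒ out+=8
H0 returns [8, 0]
H1 returns ([8, 0], ())
H2 returns (([8, 0], ()), 5)
H3 returns (([8, 0], ()), 5)
= (([8, 0], ()), 5)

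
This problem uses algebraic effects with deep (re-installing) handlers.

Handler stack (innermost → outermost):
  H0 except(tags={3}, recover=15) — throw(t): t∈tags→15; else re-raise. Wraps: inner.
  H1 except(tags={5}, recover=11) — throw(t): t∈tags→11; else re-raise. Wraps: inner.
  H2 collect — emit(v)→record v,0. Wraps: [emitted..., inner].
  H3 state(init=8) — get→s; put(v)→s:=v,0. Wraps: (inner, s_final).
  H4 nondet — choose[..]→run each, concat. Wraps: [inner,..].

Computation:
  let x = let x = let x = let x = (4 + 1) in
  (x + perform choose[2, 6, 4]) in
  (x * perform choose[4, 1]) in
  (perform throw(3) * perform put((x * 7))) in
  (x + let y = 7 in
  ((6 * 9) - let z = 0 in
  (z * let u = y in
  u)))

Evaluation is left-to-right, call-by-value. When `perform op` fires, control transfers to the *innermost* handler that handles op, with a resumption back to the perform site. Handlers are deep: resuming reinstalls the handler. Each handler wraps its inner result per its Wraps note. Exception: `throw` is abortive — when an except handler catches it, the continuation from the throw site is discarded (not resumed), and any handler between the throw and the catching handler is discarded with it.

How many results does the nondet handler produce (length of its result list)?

Step-by-step:
choose[2, 6, 4] @ H4
  branch[0] choose=2:
    choose[4, 1] @ H4
      branch[0] choose=4:
        throw(3) @ H0 caught ⇒ 15
        H1 returns 15
        H2 returns [15]
        H3 returns ([15], 8)
        H4 returns [([15], 8)]
      branch[1] choose=1:
        throw(3) @ H0 caught ⇒ 15
        H1 returns 15
        H2 returns [15]
        H3 returns ([15], 8)
        H4 returns [([15], 8)]
  branch[1] choose=6:
    choose[4, 1] @ H4
      branch[0] choose=4:
        throw(3) @ H0 caught ⇒ 15
        H1 returns 15
        H2 returns [15]
        H3 returns ([15], 8)
        H4 returns [([15], 8)]
      branch[1] choose=1:
        throw(3) @ H0 caught ⇒ 15
        H1 returns 15
        H2 returns [15]
        H3 returns ([15], 8)
        H4 returns [([15], 8)]
  branch[2] choose=4:
    choose[4, 1] @ H4
      branch[0] choose=4:
        throw(3) @ H0 caught ⇒ 15
        H1 returns 15
        H2 returns [15]
        H3 returns ([15], 8)
        H4 returns [([15], 8)]
      branch[1] choose=1:
        throw(3) @ H0 caught ⇒ 15
        H1 returns 15
        H2 returns [15]
        H3 returns ([15], 8)
        H4 returns [([15], 8)]
= [([15], 8), ([15], 8), ([15], 8), ([15], 8), ([15], 8), ([15], 8)]

Answer: 6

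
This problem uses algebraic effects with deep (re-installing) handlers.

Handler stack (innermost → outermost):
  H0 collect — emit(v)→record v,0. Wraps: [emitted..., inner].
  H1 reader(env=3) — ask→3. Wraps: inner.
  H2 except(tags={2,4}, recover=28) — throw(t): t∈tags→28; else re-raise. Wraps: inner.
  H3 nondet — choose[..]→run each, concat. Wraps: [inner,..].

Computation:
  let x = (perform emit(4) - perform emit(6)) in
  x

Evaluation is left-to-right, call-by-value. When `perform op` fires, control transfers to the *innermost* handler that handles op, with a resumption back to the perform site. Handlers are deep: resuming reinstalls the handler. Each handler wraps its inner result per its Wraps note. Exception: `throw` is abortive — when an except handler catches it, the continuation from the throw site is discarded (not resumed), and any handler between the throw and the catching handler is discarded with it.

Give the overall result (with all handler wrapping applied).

Step-by-step:
emit(4) @ H0 ⇒ out+=4
emit(6) @ H0 ⇒ out+=6
H0 returns [4, 6, 0]
H1 returns [4, 6, 0]
H2 returns [4, 6, 0]
H3 returns [[4, 6, 0]]
= [[4, 6, 0]]

Answer: [[4, 6, 0]]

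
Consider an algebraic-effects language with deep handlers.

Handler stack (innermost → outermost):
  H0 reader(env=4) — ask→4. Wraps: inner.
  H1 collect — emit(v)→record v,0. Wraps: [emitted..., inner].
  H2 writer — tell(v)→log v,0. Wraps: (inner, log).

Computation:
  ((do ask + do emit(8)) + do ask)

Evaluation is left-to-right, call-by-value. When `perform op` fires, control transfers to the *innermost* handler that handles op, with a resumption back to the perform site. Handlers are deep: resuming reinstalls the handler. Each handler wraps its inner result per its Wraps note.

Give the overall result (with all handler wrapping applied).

Evaluation trace:
ask @ H0 ⇒ 4
emit(8) @ H1 ⇒ out+=8
ask @ H0 ⇒ 4
H0 returns 8
H1 returns [8, 8]
H2 returns ([8, 8], ())
= ([8, 8], ())

Answer: ([8, 8], ())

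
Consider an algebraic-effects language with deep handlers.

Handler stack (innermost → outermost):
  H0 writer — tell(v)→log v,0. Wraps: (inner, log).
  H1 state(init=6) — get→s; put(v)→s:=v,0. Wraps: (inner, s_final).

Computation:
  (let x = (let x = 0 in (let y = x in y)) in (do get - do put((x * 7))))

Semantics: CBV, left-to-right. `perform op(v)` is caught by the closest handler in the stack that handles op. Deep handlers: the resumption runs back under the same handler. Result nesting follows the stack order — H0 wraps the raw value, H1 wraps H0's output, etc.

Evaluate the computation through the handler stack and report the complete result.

Answer: ((6, ()), 0)

Evaluation trace:
get @ H1 ⇒ 6
put(0) @ H1 ⇒ s:=0
H0 returns (6, ())
H1 returns ((6, ()), 0)
= ((6, ()), 0)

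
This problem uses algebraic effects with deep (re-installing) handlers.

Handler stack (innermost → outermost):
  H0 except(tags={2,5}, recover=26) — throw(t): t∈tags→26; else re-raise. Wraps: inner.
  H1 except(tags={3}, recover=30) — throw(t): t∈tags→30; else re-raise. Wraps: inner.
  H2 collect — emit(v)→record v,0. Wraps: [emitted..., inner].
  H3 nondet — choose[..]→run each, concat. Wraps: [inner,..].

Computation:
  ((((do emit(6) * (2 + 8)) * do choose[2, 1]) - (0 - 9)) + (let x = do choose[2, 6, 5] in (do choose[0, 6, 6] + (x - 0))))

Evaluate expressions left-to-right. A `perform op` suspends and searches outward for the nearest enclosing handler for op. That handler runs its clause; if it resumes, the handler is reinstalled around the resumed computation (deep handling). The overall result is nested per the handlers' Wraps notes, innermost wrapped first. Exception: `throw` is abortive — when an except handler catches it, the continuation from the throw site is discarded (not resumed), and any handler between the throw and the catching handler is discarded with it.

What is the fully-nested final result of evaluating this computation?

Answer: [[6, 11], [6, 17], [6, 17], [6, 15], [6, 21], [6, 21], [6, 14], [6, 20], [6, 20], [6, 11], [6, 17], [6, 17], [6, 15], [6, 21], [6, 21], [6, 14], [6, 20], [6, 20]]

Evaluation trace:
emit(6) @ H2 ⇒ out+=6
choose[2, 1] @ H3
  branch[0] choose=2:
    choose[2, 6, 5] @ H3
      branch[0] choose=2:
        choose[0, 6, 6] @ H3
          branch[0] choose=0:
            H0 returns 11
            H1 returns 11
            H2 returns [6, 11]
            H3 returns [[6, 11]]
          branch[1] choose=6:
            H0 returns 17
            H1 returns 17
            H2 returns [6, 17]
            H3 returns [[6, 17]]
          branch[2] choose=6:
            H0 returns 17
            H1 returns 17
            H2 returns [6, 17]
            H3 returns [[6, 17]]
      branch[1] choose=6:
        choose[0, 6, 6] @ H3
          branch[0] choose=0:
            H0 returns 15
            H1 returns 15
            H2 returns [6, 15]
            H3 returns [[6, 15]]
          branch[1] choose=6:
            H0 returns 21
            H1 returns 21
            H2 returns [6, 21]
            H3 returns [[6, 21]]
          branch[2] choose=6:
            H0 returns 21
            H1 returns 21
            H2 returns [6, 21]
            H3 returns [[6, 21]]
      branch[2] choose=5:
        choose[0, 6, 6] @ H3
          branch[0] choose=0:
            H0 returns 14
            H1 returns 14
            H2 returns [6, 14]
            H3 returns [[6, 14]]
          branch[1] choose=6:
            H0 returns 20
            H1 returns 20
            H2 returns [6, 20]
            H3 returns [[6, 20]]
          branch[2] choose=6:
            H0 returns 20
            H1 returns 20
            H2 returns [6, 20]
            H3 returns [[6, 20]]
  branch[1] choose=1:
    choose[2, 6, 5] @ H3
      branch[0] choose=2:
        choose[0, 6, 6] @ H3
          branch[0] choose=0:
            H0 returns 11
            H1 returns 11
            H2 returns [6, 11]
            H3 returns [[6, 11]]
          branch[1] choose=6:
            H0 returns 17
            H1 returns 17
            H2 returns [6, 17]
            H3 returns [[6, 17]]
          branch[2] choose=6:
            H0 returns 17
            H1 returns 17
            H2 returns [6, 17]
            H3 returns [[6, 17]]
      branch[1] choose=6:
        choose[0, 6, 6] @ H3
          branch[0] choose=0:
            H0 returns 15
            H1 returns 15
            H2 returns [6, 15]
            H3 returns [[6, 15]]
          branch[1] choose=6:
            H0 returns 21
            H1 returns 21
            H2 returns [6, 21]
            H3 returns [[6, 21]]
          branch[2] choose=6:
            H0 returns 21
            H1 returns 21
            H2 returns [6, 21]
            H3 returns [[6, 21]]
      branch[2] choose=5:
        choose[0, 6, 6] @ H3
          branch[0] choose=0:
            H0 returns 14
            H1 returns 14
            H2 returns [6, 14]
            H3 returns [[6, 14]]
          branch[1] choose=6:
            H0 returns 20
            H1 returns 20
            H2 returns [6, 20]
            H3 returns [[6, 20]]
          branch[2] choose=6:
            H0 returns 20
            H1 returns 20
            H2 returns [6, 20]
            H3 returns [[6, 20]]
= [[6, 11], [6, 17], [6, 17], [6, 15], [6, 21], [6, 21], [6, 14], [6, 20], [6, 20], [6, 11], [6, 17], [6, 17], [6, 15], [6, 21], [6, 21], [6, 14], [6, 20], [6, 20]]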